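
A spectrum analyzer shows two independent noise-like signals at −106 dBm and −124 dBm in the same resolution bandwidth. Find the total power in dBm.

−105.9 dBm

Convert to linear, add, convert back:
P₁ = 2.51×10⁻¹⁴ W, P₂ = 3.98×10⁻¹⁶ W
P_tot = 2.55×10⁻¹⁴ W → 10 log₁₀(P_tot / 10⁻³) = −105.9 dBm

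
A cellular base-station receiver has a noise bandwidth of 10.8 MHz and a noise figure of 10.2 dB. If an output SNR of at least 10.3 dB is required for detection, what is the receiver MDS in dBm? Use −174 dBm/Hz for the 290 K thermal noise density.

Sensitivity = −174 + 10 log₁₀(B) + NF + SNR_min
= −174 + 70.33 + 10.2 + 10.3
= −83.17 dBm → −83.2 dBm

−83.2 dBm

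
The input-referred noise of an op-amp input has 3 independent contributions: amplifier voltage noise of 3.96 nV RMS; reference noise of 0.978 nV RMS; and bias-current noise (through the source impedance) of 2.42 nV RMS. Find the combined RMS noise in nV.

4.74 nV

Uncorrelated sources add in power (mean-square): V_tot = √(ΣV_i²)
V_tot = √[(3.96×10⁻⁹)² + (9.78×10⁻¹⁰)² + (2.42×10⁻⁹)²] = 4.74×10⁻⁹ V = 4.74 nV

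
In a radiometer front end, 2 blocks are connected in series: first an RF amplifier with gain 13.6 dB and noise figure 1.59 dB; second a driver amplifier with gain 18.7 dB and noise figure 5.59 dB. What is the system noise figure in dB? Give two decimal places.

Convert to linear (a loss of L dB is a gain of −L dB): F_i = 10^(NF_i/10), G_i = 10^(G_i,dB/10)
  Stage 1: F_1 = 10^(1.59/10) = 1.442, G_1 = 10^(13.6/10) = 22.91
  Stage 2: F_2 = 10^(5.59/10) = 3.622, G_2 = 10^(18.7/10) = 74.13
Friis cascade:
  F = 1.442 + (3.622 − 1)/22.91 = 1.557
NF = 10 log₁₀(1.557) = 1.92 dB

1.92 dB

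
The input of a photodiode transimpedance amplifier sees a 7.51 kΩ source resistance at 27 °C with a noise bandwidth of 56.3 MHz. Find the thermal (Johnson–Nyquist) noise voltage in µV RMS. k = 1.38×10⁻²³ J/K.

83.7 µV

T = 27 °C + 273.15 = 300.15 K
V_n = √(4kTRB)
4kTRB = 4 × 1.38×10⁻²³ × 300.15 × 7.51×10³ × 5.63×10⁷ = 7.01×10⁻⁹ V²
V_n = √(7.01×10⁻⁹) = 8.37×10⁻⁵ V = 83.7 µV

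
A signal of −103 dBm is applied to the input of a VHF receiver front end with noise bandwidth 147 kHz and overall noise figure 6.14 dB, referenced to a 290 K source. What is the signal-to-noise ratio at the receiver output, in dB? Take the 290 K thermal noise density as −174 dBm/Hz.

Noise floor: N = −174 + 10 log₁₀(B) + NF
10 log₁₀(1.47×10⁵) = 51.67 dB
N = −174 + 51.67 + 6.14 = −116.19 dBm
SNR = P_sig − N = −103 − (−116.19) = 13.19 dB → 13.2 dB

13.2 dB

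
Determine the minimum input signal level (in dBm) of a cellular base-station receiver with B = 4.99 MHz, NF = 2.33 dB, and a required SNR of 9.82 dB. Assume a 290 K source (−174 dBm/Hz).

−94.9 dBm

Sensitivity = −174 + 10 log₁₀(B) + NF + SNR_min
= −174 + 66.98 + 2.33 + 9.82
= −94.87 dBm → −94.9 dBm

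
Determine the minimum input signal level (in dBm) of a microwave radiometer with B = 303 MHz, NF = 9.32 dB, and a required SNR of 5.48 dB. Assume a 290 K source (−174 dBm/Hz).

−74.4 dBm

Sensitivity = −174 + 10 log₁₀(B) + NF + SNR_min
= −174 + 84.81 + 9.32 + 5.48
= −74.39 dBm → −74.4 dBm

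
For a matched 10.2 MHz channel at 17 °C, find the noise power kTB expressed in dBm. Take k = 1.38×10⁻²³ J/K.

T = 17 °C + 273.15 = 290.15 K
P_n = kTB = 1.38×10⁻²³ × 290.15 × 1.02×10⁷ = 4.08×10⁻¹⁴ W
In dBm: 10 log₁₀(4.08×10⁻¹⁴ / 10⁻³) = −103.9 dBm

−103.9 dBm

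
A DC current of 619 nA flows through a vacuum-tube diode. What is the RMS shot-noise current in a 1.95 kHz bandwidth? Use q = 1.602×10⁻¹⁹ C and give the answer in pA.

I_n = √(2qI·B)
2qI·B = 2 × 1.602×10⁻¹⁹ × 6.19×10⁻⁷ × 1.95×10³ = 3.87×10⁻²² A²
I_n = √(3.87×10⁻²²) = 1.97×10⁻¹¹ A = 19.7 pA

19.7 pA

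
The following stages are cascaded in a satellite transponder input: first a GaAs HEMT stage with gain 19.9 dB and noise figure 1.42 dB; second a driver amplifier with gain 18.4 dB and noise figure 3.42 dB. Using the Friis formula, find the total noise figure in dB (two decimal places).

Convert to linear (a loss of L dB is a gain of −L dB): F_i = 10^(NF_i/10), G_i = 10^(G_i,dB/10)
  Stage 1: F_1 = 10^(1.42/10) = 1.387, G_1 = 10^(19.9/10) = 97.72
  Stage 2: F_2 = 10^(3.42/10) = 2.198, G_2 = 10^(18.4/10) = 69.18
Friis cascade:
  F = 1.387 + (2.198 − 1)/97.72 = 1.399
NF = 10 log₁₀(1.399) = 1.46 dB

1.46 dB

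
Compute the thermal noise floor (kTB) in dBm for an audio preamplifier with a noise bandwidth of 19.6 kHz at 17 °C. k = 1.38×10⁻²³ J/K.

T = 17 °C + 273.15 = 290.15 K
P_n = kTB = 1.38×10⁻²³ × 290.15 × 1.96×10⁴ = 7.85×10⁻¹⁷ W
In dBm: 10 log₁₀(7.85×10⁻¹⁷ / 10⁻³) = −131.1 dBm

−131.1 dBm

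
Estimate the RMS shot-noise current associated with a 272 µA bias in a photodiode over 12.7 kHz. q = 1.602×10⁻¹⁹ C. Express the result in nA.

I_n = √(2qI·B)
2qI·B = 2 × 1.602×10⁻¹⁹ × 2.72×10⁻⁴ × 1.27×10⁴ = 1.11×10⁻¹⁸ A²
I_n = √(1.11×10⁻¹⁸) = 1.05×10⁻⁹ A = 1.05 nA

1.05 nA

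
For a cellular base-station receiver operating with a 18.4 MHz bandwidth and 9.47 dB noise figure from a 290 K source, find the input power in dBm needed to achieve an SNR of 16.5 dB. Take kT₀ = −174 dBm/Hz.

−75.4 dBm

Sensitivity = −174 + 10 log₁₀(B) + NF + SNR_min
= −174 + 72.65 + 9.47 + 16.5
= −75.38 dBm → −75.4 dBm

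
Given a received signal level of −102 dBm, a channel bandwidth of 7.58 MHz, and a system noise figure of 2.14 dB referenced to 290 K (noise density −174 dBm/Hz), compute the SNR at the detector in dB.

1.1 dB

Noise floor: N = −174 + 10 log₁₀(B) + NF
10 log₁₀(7.58×10⁶) = 68.8 dB
N = −174 + 68.8 + 2.14 = −103.06 dBm
SNR = P_sig − N = −102 − (−103.06) = 1.06 dB → 1.1 dB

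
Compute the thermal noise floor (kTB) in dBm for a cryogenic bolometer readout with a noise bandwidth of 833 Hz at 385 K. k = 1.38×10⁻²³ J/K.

−143.5 dBm

P_n = kTB = 1.38×10⁻²³ × 385 × 8.33×10² = 4.43×10⁻¹⁸ W
In dBm: 10 log₁₀(4.43×10⁻¹⁸ / 10⁻³) = −143.5 dBm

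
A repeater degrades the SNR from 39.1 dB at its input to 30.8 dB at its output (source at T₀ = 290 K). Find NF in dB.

8.3 dB

NF (dB) = SNR_in(dB) − SNR_out(dB) when the source is at T₀
NF = 39.1 − 30.8 = 8.3 dB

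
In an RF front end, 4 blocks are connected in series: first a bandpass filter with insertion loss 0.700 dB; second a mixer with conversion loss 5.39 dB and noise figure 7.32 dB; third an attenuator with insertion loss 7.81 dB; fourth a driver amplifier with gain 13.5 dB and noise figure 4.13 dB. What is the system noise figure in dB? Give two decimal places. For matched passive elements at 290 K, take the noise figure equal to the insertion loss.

Convert to linear (a loss of L dB is a gain of −L dB): F_i = 10^(NF_i/10), G_i = 10^(G_i,dB/10)
  Stage 1: F_1 = 10^(0.700/10) = 1.175, G_1 = 10^(−0.700/10) = 0.8511
  Stage 2: F_2 = 10^(7.32/10) = 5.395, G_2 = 10^(−5.39/10) = 0.2891
  Stage 3: F_3 = 10^(7.81/10) = 6.039, G_3 = 10^(−7.81/10) = 0.1656
  Stage 4: F_4 = 10^(4.13/10) = 2.588, G_4 = 10^(13.5/10) = 22.39
Friis cascade:
  F = 1.175 + (5.395 − 1)/0.8511 + (6.039 − 1)/0.2460 + (2.588 − 1)/0.04074 = 65.81
NF = 10 log₁₀(65.81) = 18.18 dB

18.18 dB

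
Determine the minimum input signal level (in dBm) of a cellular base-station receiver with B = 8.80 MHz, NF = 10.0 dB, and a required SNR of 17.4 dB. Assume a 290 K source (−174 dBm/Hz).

−77.2 dBm

Sensitivity = −174 + 10 log₁₀(B) + NF + SNR_min
= −174 + 69.44 + 10.0 + 17.4
= −77.16 dBm → −77.2 dBm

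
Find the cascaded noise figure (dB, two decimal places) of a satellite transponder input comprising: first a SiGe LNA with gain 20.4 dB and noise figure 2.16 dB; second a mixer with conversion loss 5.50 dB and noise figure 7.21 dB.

2.26 dB

Convert to linear (a loss of L dB is a gain of −L dB): F_i = 10^(NF_i/10), G_i = 10^(G_i,dB/10)
  Stage 1: F_1 = 10^(2.16/10) = 1.644, G_1 = 10^(20.4/10) = 109.6
  Stage 2: F_2 = 10^(7.21/10) = 5.260, G_2 = 10^(−5.50/10) = 0.2818
Friis cascade:
  F = 1.644 + (5.260 − 1)/109.6 = 1.683
NF = 10 log₁₀(1.683) = 2.26 dB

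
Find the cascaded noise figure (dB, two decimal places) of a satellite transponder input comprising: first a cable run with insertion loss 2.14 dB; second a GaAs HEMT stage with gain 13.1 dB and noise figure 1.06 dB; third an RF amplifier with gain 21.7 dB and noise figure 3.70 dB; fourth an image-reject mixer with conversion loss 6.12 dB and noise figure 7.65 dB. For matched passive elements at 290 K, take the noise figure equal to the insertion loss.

Convert to linear (a loss of L dB is a gain of −L dB): F_i = 10^(NF_i/10), G_i = 10^(G_i,dB/10)
  Stage 1: F_1 = 10^(2.14/10) = 1.637, G_1 = 10^(−2.14/10) = 0.6109
  Stage 2: F_2 = 10^(1.06/10) = 1.276, G_2 = 10^(13.1/10) = 20.42
  Stage 3: F_3 = 10^(3.70/10) = 2.344, G_3 = 10^(21.7/10) = 147.9
  Stage 4: F_4 = 10^(7.65/10) = 5.821, G_4 = 10^(−6.12/10) = 0.2443
Friis cascade:
  F = 1.637 + (1.276 − 1)/0.6109 + (2.344 − 1)/12.47 + (5.821 − 1)/1845 = 2.200
NF = 10 log₁₀(2.200) = 3.42 dB

3.42 dB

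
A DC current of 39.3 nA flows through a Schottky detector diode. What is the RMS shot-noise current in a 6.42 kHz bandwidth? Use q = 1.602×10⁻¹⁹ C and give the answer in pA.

I_n = √(2qI·B)
2qI·B = 2 × 1.602×10⁻¹⁹ × 3.93×10⁻⁸ × 6.42×10³ = 8.08×10⁻²³ A²
I_n = √(8.08×10⁻²³) = 8.99×10⁻¹² A = 8.99 pA

8.99 pA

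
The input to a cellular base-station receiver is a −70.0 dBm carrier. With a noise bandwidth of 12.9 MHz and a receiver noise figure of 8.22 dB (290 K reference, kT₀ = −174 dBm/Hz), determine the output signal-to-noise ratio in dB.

24.7 dB

Noise floor: N = −174 + 10 log₁₀(B) + NF
10 log₁₀(1.29×10⁷) = 71.11 dB
N = −174 + 71.11 + 8.22 = −94.67 dBm
SNR = P_sig − N = −70.0 − (−94.67) = 24.67 dB → 24.7 dB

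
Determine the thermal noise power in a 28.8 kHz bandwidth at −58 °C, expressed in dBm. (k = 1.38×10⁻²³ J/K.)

−130.7 dBm

T = −58 °C + 273.15 = 215.15 K
P_n = kTB = 1.38×10⁻²³ × 215.15 × 2.88×10⁴ = 8.55×10⁻¹⁷ W
In dBm: 10 log₁₀(8.55×10⁻¹⁷ / 10⁻³) = −130.7 dBm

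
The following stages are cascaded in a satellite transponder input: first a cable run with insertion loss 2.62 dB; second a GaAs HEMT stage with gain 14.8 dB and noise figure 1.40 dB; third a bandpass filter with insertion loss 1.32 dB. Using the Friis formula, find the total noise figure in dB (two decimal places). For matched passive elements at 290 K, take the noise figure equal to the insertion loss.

Convert to linear (a loss of L dB is a gain of −L dB): F_i = 10^(NF_i/10), G_i = 10^(G_i,dB/10)
  Stage 1: F_1 = 10^(2.62/10) = 1.828, G_1 = 10^(−2.62/10) = 0.5470
  Stage 2: F_2 = 10^(1.40/10) = 1.380, G_2 = 10^(14.8/10) = 30.20
  Stage 3: F_3 = 10^(1.32/10) = 1.355, G_3 = 10^(−1.32/10) = 0.7379
Friis cascade:
  F = 1.828 + (1.380 − 1)/0.5470 + (1.355 − 1)/16.52 = 2.545
NF = 10 log₁₀(2.545) = 4.06 dB

4.06 dB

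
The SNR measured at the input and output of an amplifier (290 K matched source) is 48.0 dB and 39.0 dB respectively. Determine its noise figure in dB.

9.0 dB

NF (dB) = SNR_in(dB) − SNR_out(dB) when the source is at T₀
NF = 48.0 − 39.0 = 9.0 dB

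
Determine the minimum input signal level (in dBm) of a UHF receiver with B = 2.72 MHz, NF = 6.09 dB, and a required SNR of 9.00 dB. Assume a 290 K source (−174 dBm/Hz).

−94.6 dBm

Sensitivity = −174 + 10 log₁₀(B) + NF + SNR_min
= −174 + 64.35 + 6.09 + 9.00
= −94.56 dBm → −94.6 dBm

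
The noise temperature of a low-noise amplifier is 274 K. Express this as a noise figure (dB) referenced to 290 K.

2.89 dB

F = 1 + T_e/T₀ = 1 + 274/290 = 1.94483
NF = 10 log₁₀(1.94483) = 2.89 dB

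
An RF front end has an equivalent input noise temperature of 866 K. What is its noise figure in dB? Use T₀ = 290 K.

6.01 dB

F = 1 + T_e/T₀ = 1 + 866/290 = 3.98621
NF = 10 log₁₀(3.98621) = 6.01 dB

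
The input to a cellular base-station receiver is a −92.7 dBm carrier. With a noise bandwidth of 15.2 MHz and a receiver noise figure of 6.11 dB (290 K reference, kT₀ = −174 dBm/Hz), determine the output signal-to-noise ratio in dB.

Noise floor: N = −174 + 10 log₁₀(B) + NF
10 log₁₀(1.52×10⁷) = 71.82 dB
N = −174 + 71.82 + 6.11 = −96.07 dBm
SNR = P_sig − N = −92.7 − (−96.07) = 3.37 dB → 3.4 dB

3.4 dB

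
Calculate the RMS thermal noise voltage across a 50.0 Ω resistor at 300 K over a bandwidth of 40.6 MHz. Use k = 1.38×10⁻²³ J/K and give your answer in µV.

5.80 µV

V_n = √(4kTRB)
4kTRB = 4 × 1.38×10⁻²³ × 300 × 5.00×10¹ × 4.06×10⁷ = 3.36×10⁻¹¹ V²
V_n = √(3.36×10⁻¹¹) = 5.80×10⁻⁶ V = 5.80 µV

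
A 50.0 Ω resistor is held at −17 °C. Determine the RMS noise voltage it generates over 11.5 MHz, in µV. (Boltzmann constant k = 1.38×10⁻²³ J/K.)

2.85 µV

T = −17 °C + 273.15 = 256.15 K
V_n = √(4kTRB)
4kTRB = 4 × 1.38×10⁻²³ × 256.15 × 5.00×10¹ × 1.15×10⁷ = 8.13×10⁻¹² V²
V_n = √(8.13×10⁻¹²) = 2.85×10⁻⁶ V = 2.85 µV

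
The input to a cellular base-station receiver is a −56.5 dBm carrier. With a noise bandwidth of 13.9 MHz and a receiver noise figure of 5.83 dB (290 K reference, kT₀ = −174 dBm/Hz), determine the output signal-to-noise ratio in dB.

Noise floor: N = −174 + 10 log₁₀(B) + NF
10 log₁₀(1.39×10⁷) = 71.43 dB
N = −174 + 71.43 + 5.83 = −96.74 dBm
SNR = P_sig − N = −56.5 − (−96.74) = 40.24 dB → 40.2 dB

40.2 dB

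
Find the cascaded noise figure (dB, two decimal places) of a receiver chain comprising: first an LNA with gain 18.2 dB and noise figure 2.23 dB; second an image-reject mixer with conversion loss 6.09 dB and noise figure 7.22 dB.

Convert to linear (a loss of L dB is a gain of −L dB): F_i = 10^(NF_i/10), G_i = 10^(G_i,dB/10)
  Stage 1: F_1 = 10^(2.23/10) = 1.671, G_1 = 10^(18.2/10) = 66.07
  Stage 2: F_2 = 10^(7.22/10) = 5.272, G_2 = 10^(−6.09/10) = 0.2460
Friis cascade:
  F = 1.671 + (5.272 − 1)/66.07 = 1.736
NF = 10 log₁₀(1.736) = 2.39 dB

2.39 dB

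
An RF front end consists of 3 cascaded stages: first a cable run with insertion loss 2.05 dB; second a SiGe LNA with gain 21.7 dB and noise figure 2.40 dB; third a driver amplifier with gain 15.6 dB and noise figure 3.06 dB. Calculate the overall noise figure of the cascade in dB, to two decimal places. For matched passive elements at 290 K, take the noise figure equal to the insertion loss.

Convert to linear (a loss of L dB is a gain of −L dB): F_i = 10^(NF_i/10), G_i = 10^(G_i,dB/10)
  Stage 1: F_1 = 10^(2.05/10) = 1.603, G_1 = 10^(−2.05/10) = 0.6237
  Stage 2: F_2 = 10^(2.40/10) = 1.738, G_2 = 10^(21.7/10) = 147.9
  Stage 3: F_3 = 10^(3.06/10) = 2.023, G_3 = 10^(15.6/10) = 36.31
Friis cascade:
  F = 1.603 + (1.738 − 1)/0.6237 + (2.023 − 1)/92.26 = 2.797
NF = 10 log₁₀(2.797) = 4.47 dB

4.47 dB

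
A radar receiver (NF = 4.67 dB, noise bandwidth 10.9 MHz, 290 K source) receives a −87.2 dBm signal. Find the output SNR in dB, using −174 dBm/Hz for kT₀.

11.8 dB

Noise floor: N = −174 + 10 log₁₀(B) + NF
10 log₁₀(1.09×10⁷) = 70.37 dB
N = −174 + 70.37 + 4.67 = −98.96 dBm
SNR = P_sig − N = −87.2 − (−98.96) = 11.76 dB → 11.8 dB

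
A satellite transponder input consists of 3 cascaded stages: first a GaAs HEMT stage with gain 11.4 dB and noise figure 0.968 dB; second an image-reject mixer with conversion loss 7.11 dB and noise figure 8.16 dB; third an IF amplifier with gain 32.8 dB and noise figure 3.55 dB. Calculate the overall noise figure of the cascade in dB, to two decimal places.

Convert to linear (a loss of L dB is a gain of −L dB): F_i = 10^(NF_i/10), G_i = 10^(G_i,dB/10)
  Stage 1: F_1 = 10^(0.968/10) = 1.250, G_1 = 10^(11.4/10) = 13.80
  Stage 2: F_2 = 10^(8.16/10) = 6.546, G_2 = 10^(−7.11/10) = 0.1945
  Stage 3: F_3 = 10^(3.55/10) = 2.265, G_3 = 10^(32.8/10) = 1905
Friis cascade:
  F = 1.250 + (6.546 − 1)/13.80 + (2.265 − 1)/2.685 = 2.122
NF = 10 log₁₀(2.122) = 3.27 dB

3.27 dB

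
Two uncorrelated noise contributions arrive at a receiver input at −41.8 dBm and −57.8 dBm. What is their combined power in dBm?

Convert to linear, add, convert back:
P₁ = 6.61×10⁻⁸ W, P₂ = 1.66×10⁻⁹ W
P_tot = 6.77×10⁻⁸ W → 10 log₁₀(P_tot / 10⁻³) = −41.7 dBm

−41.7 dBm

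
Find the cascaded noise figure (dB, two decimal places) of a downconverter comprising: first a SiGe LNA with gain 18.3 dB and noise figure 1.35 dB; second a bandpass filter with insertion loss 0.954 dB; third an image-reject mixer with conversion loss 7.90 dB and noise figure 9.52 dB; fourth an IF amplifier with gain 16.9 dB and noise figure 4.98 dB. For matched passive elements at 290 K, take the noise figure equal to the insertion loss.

Convert to linear (a loss of L dB is a gain of −L dB): F_i = 10^(NF_i/10), G_i = 10^(G_i,dB/10)
  Stage 1: F_1 = 10^(1.35/10) = 1.365, G_1 = 10^(18.3/10) = 67.61
  Stage 2: F_2 = 10^(0.954/10) = 1.246, G_2 = 10^(−0.954/10) = 0.8028
  Stage 3: F_3 = 10^(9.52/10) = 8.954, G_3 = 10^(−7.90/10) = 0.1622
  Stage 4: F_4 = 10^(4.98/10) = 3.148, G_4 = 10^(16.9/10) = 48.98
Friis cascade:
  F = 1.365 + (1.246 − 1)/67.61 + (8.954 − 1)/54.28 + (3.148 − 1)/8.802 = 1.759
NF = 10 log₁₀(1.759) = 2.45 dB

2.45 dB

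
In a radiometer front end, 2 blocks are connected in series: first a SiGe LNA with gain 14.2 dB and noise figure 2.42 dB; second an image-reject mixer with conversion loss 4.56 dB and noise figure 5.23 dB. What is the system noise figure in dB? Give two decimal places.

Convert to linear (a loss of L dB is a gain of −L dB): F_i = 10^(NF_i/10), G_i = 10^(G_i,dB/10)
  Stage 1: F_1 = 10^(2.42/10) = 1.746, G_1 = 10^(14.2/10) = 26.30
  Stage 2: F_2 = 10^(5.23/10) = 3.334, G_2 = 10^(−4.56/10) = 0.3499
Friis cascade:
  F = 1.746 + (3.334 − 1)/26.30 = 1.835
NF = 10 log₁₀(1.835) = 2.64 dB

2.64 dB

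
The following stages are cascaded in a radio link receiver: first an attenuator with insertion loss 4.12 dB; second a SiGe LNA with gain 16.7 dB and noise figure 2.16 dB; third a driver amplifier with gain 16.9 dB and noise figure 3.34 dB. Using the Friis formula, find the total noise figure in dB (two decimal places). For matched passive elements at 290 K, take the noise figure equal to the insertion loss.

Convert to linear (a loss of L dB is a gain of −L dB): F_i = 10^(NF_i/10), G_i = 10^(G_i,dB/10)
  Stage 1: F_1 = 10^(4.12/10) = 2.582, G_1 = 10^(−4.12/10) = 0.3873
  Stage 2: F_2 = 10^(2.16/10) = 1.644, G_2 = 10^(16.7/10) = 46.77
  Stage 3: F_3 = 10^(3.34/10) = 2.158, G_3 = 10^(16.9/10) = 48.98
Friis cascade:
  F = 2.582 + (1.644 − 1)/0.3873 + (2.158 − 1)/18.11 = 4.310
NF = 10 log₁₀(4.310) = 6.34 dB

6.34 dB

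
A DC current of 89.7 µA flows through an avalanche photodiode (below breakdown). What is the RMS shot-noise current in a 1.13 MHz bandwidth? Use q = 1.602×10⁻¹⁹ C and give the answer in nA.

I_n = √(2qI·B)
2qI·B = 2 × 1.602×10⁻¹⁹ × 8.97×10⁻⁵ × 1.13×10⁶ = 3.25×10⁻¹⁷ A²
I_n = √(3.25×10⁻¹⁷) = 5.70×10⁻⁹ A = 5.70 nA

5.70 nA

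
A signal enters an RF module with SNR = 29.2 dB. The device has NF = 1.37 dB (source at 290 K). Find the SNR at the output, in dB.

By definition F = SNR_in/SNR_out, so in dB: SNR_out = SNR_in − NF
SNR_out = 29.2 − 1.37 = 27.83 dB

27.83 dB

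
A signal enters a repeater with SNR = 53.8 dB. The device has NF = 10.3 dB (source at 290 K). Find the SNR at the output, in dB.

43.5 dB

By definition F = SNR_in/SNR_out, so in dB: SNR_out = SNR_in − NF
SNR_out = 53.8 − 10.3 = 43.5 dB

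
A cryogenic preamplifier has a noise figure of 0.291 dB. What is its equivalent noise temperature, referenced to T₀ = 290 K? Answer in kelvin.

F = 10^(0.291/10) = 1.0693
T_e = (F − 1)·T₀ = (1.0693 − 1) × 290 = 20.1 K

20.1 K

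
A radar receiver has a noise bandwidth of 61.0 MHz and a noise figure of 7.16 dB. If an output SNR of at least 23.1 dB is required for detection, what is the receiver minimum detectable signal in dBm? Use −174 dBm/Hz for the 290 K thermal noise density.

Sensitivity = −174 + 10 log₁₀(B) + NF + SNR_min
= −174 + 77.85 + 7.16 + 23.1
= −65.89 dBm → −65.9 dBm

−65.9 dBm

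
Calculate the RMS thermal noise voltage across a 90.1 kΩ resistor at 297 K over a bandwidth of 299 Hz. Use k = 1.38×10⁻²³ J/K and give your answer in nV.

V_n = √(4kTRB)
4kTRB = 4 × 1.38×10⁻²³ × 297 × 9.01×10⁴ × 2.99×10² = 4.42×10⁻¹³ V²
V_n = √(4.42×10⁻¹³) = 6.65×10⁻⁷ V = 665 nV

665 nV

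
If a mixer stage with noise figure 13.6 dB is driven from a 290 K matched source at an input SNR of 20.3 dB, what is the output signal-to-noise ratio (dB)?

6.7 dB

By definition F = SNR_in/SNR_out, so in dB: SNR_out = SNR_in − NF
SNR_out = 20.3 − 13.6 = 6.7 dB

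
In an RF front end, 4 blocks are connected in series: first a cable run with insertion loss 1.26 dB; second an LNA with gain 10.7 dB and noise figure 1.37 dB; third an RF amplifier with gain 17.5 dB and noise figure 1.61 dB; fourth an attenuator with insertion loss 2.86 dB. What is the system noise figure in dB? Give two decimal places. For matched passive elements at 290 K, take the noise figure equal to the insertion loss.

Convert to linear (a loss of L dB is a gain of −L dB): F_i = 10^(NF_i/10), G_i = 10^(G_i,dB/10)
  Stage 1: F_1 = 10^(1.26/10) = 1.337, G_1 = 10^(−1.26/10) = 0.7482
  Stage 2: F_2 = 10^(1.37/10) = 1.371, G_2 = 10^(10.7/10) = 11.75
  Stage 3: F_3 = 10^(1.61/10) = 1.449, G_3 = 10^(17.5/10) = 56.23
  Stage 4: F_4 = 10^(2.86/10) = 1.932, G_4 = 10^(−2.86/10) = 0.5176
Friis cascade:
  F = 1.337 + (1.371 − 1)/0.7482 + (1.449 − 1)/8.790 + (1.932 − 1)/494.3 = 1.885
NF = 10 log₁₀(1.885) = 2.75 dB

2.75 dB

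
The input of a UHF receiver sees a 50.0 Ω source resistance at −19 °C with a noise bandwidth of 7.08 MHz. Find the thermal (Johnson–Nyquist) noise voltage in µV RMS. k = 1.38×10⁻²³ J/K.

2.23 µV

T = −19 °C + 273.15 = 254.15 K
V_n = √(4kTRB)
4kTRB = 4 × 1.38×10⁻²³ × 254.15 × 5.00×10¹ × 7.08×10⁶ = 4.97×10⁻¹² V²
V_n = √(4.97×10⁻¹²) = 2.23×10⁻⁶ V = 2.23 µV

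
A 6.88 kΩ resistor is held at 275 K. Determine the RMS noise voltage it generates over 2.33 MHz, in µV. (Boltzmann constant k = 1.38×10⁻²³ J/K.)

15.6 µV

V_n = √(4kTRB)
4kTRB = 4 × 1.38×10⁻²³ × 275 × 6.88×10³ × 2.33×10⁶ = 2.43×10⁻¹⁰ V²
V_n = √(2.43×10⁻¹⁰) = 1.56×10⁻⁵ V = 15.6 µV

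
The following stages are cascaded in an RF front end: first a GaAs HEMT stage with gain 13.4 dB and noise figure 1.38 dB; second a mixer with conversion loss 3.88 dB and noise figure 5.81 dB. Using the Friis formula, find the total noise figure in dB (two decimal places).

Convert to linear (a loss of L dB is a gain of −L dB): F_i = 10^(NF_i/10), G_i = 10^(G_i,dB/10)
  Stage 1: F_1 = 10^(1.38/10) = 1.374, G_1 = 10^(13.4/10) = 21.88
  Stage 2: F_2 = 10^(5.81/10) = 3.811, G_2 = 10^(−3.88/10) = 0.4093
Friis cascade:
  F = 1.374 + (3.811 − 1)/21.88 = 1.503
NF = 10 log₁₀(1.503) = 1.77 dB

1.77 dB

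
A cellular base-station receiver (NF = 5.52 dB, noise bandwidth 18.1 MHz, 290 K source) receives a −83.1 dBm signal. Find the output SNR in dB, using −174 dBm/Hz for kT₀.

12.8 dB

Noise floor: N = −174 + 10 log₁₀(B) + NF
10 log₁₀(1.81×10⁷) = 72.58 dB
N = −174 + 72.58 + 5.52 = −95.90 dBm
SNR = P_sig − N = −83.1 − (−95.90) = 12.80 dB → 12.8 dB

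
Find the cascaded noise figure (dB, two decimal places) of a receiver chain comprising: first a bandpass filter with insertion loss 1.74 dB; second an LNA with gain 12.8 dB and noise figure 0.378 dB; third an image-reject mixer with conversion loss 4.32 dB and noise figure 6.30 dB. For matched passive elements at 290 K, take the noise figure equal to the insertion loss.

2.75 dB

Convert to linear (a loss of L dB is a gain of −L dB): F_i = 10^(NF_i/10), G_i = 10^(G_i,dB/10)
  Stage 1: F_1 = 10^(1.74/10) = 1.493, G_1 = 10^(−1.74/10) = 0.6699
  Stage 2: F_2 = 10^(0.378/10) = 1.091, G_2 = 10^(12.8/10) = 19.05
  Stage 3: F_3 = 10^(6.30/10) = 4.266, G_3 = 10^(−4.32/10) = 0.3698
Friis cascade:
  F = 1.493 + (1.091 − 1)/0.6699 + (4.266 − 1)/12.76 = 1.884
NF = 10 log₁₀(1.884) = 2.75 dB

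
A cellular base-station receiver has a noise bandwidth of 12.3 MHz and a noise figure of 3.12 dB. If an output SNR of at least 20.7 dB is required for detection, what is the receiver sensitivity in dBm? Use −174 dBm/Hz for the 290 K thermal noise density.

Sensitivity = −174 + 10 log₁₀(B) + NF + SNR_min
= −174 + 70.9 + 3.12 + 20.7
= −79.28 dBm → −79.3 dBm

−79.3 dBm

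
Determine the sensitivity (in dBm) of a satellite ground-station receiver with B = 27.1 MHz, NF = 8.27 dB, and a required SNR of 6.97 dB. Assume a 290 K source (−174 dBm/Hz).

−84.4 dBm

Sensitivity = −174 + 10 log₁₀(B) + NF + SNR_min
= −174 + 74.33 + 8.27 + 6.97
= −84.43 dBm → −84.4 dBm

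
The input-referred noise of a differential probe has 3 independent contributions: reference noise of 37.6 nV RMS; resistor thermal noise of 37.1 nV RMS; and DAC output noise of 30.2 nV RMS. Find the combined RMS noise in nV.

60.8 nV

Uncorrelated sources add in power (mean-square): V_tot = √(ΣV_i²)
V_tot = √[(3.76×10⁻⁸)² + (3.71×10⁻⁸)² + (3.02×10⁻⁸)²] = 6.08×10⁻⁸ V = 60.8 nV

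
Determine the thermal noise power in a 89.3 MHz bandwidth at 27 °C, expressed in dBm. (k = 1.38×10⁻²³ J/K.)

−94.3 dBm

T = 27 °C + 273.15 = 300.15 K
P_n = kTB = 1.38×10⁻²³ × 300.15 × 8.93×10⁷ = 3.70×10⁻¹³ W
In dBm: 10 log₁₀(3.70×10⁻¹³ / 10⁻³) = −94.3 dBm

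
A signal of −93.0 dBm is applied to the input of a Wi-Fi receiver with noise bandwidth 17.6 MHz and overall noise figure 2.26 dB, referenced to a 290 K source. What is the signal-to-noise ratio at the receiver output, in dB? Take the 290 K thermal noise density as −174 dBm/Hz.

6.3 dB

Noise floor: N = −174 + 10 log₁₀(B) + NF
10 log₁₀(1.76×10⁷) = 72.46 dB
N = −174 + 72.46 + 2.26 = −99.28 dBm
SNR = P_sig − N = −93.0 − (−99.28) = 6.28 dB → 6.3 dB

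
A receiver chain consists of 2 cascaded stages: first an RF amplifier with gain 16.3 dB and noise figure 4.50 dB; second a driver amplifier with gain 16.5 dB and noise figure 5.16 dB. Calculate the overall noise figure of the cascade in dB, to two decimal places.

4.58 dB

Convert to linear (a loss of L dB is a gain of −L dB): F_i = 10^(NF_i/10), G_i = 10^(G_i,dB/10)
  Stage 1: F_1 = 10^(4.50/10) = 2.818, G_1 = 10^(16.3/10) = 42.66
  Stage 2: F_2 = 10^(5.16/10) = 3.281, G_2 = 10^(16.5/10) = 44.67
Friis cascade:
  F = 2.818 + (3.281 − 1)/42.66 = 2.872
NF = 10 log₁₀(2.872) = 4.58 dB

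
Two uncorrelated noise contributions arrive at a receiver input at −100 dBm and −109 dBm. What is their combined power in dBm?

−99.5 dBm

Convert to linear, add, convert back:
P₁ = 1.00×10⁻¹³ W, P₂ = 1.26×10⁻¹⁴ W
P_tot = 1.13×10⁻¹³ W → 10 log₁₀(P_tot / 10⁻³) = −99.5 dBm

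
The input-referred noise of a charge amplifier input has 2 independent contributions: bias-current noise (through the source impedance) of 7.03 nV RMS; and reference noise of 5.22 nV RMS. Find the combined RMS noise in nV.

Uncorrelated sources add in power (mean-square): V_tot = √(ΣV_i²)
V_tot = √[(7.03×10⁻⁹)² + (5.22×10⁻⁹)²] = 8.76×10⁻⁹ V = 8.76 nV

8.76 nV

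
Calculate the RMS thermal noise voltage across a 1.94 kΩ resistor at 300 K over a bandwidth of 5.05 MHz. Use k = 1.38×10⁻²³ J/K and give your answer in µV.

12.7 µV

V_n = √(4kTRB)
4kTRB = 4 × 1.38×10⁻²³ × 300 × 1.94×10³ × 5.05×10⁶ = 1.62×10⁻¹⁰ V²
V_n = √(1.62×10⁻¹⁰) = 1.27×10⁻⁵ V = 12.7 µV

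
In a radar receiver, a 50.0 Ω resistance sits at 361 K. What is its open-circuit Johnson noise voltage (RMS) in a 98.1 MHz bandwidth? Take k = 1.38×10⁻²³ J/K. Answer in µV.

9.89 µV

V_n = √(4kTRB)
4kTRB = 4 × 1.38×10⁻²³ × 361 × 5.00×10¹ × 9.81×10⁷ = 9.77×10⁻¹¹ V²
V_n = √(9.77×10⁻¹¹) = 9.89×10⁻⁶ V = 9.89 µV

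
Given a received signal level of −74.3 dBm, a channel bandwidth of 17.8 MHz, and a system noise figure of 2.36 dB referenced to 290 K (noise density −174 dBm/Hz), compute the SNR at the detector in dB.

Noise floor: N = −174 + 10 log₁₀(B) + NF
10 log₁₀(1.78×10⁷) = 72.5 dB
N = −174 + 72.5 + 2.36 = −99.14 dBm
SNR = P_sig − N = −74.3 − (−99.14) = 24.84 dB → 24.8 dB

24.8 dB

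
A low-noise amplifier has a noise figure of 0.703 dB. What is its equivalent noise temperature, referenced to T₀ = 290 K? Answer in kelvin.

F = 10^(0.703/10) = 1.17571
T_e = (F − 1)·T₀ = (1.17571 − 1) × 290 = 51.0 K

51.0 K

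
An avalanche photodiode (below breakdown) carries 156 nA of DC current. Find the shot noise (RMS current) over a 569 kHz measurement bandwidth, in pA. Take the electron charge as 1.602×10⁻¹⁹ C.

I_n = √(2qI·B)
2qI·B = 2 × 1.602×10⁻¹⁹ × 1.56×10⁻⁷ × 5.69×10⁵ = 2.84×10⁻²⁰ A²
I_n = √(2.84×10⁻²⁰) = 1.69×10⁻¹⁰ A = 169 pA

169 pA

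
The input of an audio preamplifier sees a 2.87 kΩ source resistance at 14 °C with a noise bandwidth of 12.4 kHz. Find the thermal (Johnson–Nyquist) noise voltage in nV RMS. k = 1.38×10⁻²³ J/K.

751 nV

T = 14 °C + 273.15 = 287.15 K
V_n = √(4kTRB)
4kTRB = 4 × 1.38×10⁻²³ × 287.15 × 2.87×10³ × 1.24×10⁴ = 5.64×10⁻¹³ V²
V_n = √(5.64×10⁻¹³) = 7.51×10⁻⁷ V = 751 nV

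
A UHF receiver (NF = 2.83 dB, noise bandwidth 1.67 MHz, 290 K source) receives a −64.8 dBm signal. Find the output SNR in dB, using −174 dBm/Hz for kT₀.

Noise floor: N = −174 + 10 log₁₀(B) + NF
10 log₁₀(1.67×10⁶) = 62.23 dB
N = −174 + 62.23 + 2.83 = −108.94 dBm
SNR = P_sig − N = −64.8 − (−108.94) = 44.14 dB → 44.1 dB

44.1 dB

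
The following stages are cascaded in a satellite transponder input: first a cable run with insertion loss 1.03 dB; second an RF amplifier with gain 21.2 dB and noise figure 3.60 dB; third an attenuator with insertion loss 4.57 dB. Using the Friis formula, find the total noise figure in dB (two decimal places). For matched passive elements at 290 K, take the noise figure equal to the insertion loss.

Convert to linear (a loss of L dB is a gain of −L dB): F_i = 10^(NF_i/10), G_i = 10^(G_i,dB/10)
  Stage 1: F_1 = 10^(1.03/10) = 1.268, G_1 = 10^(−1.03/10) = 0.7889
  Stage 2: F_2 = 10^(3.60/10) = 2.291, G_2 = 10^(21.2/10) = 131.8
  Stage 3: F_3 = 10^(4.57/10) = 2.864, G_3 = 10^(−4.57/10) = 0.3491
Friis cascade:
  F = 1.268 + (2.291 − 1)/0.7889 + (2.864 − 1)/104.0 = 2.922
NF = 10 log₁₀(2.922) = 4.66 dB

4.66 dB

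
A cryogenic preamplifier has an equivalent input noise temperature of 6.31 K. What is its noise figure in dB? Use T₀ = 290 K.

F = 1 + T_e/T₀ = 1 + 6.31/290 = 1.02176
NF = 10 log₁₀(1.02176) = 0.093 dB

0.093 dB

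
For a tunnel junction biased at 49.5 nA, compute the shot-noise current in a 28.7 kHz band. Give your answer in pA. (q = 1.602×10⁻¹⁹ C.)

I_n = √(2qI·B)
2qI·B = 2 × 1.602×10⁻¹⁹ × 4.95×10⁻⁸ × 2.87×10⁴ = 4.55×10⁻²² A²
I_n = √(4.55×10⁻²²) = 2.13×10⁻¹¹ A = 21.3 pA

21.3 pA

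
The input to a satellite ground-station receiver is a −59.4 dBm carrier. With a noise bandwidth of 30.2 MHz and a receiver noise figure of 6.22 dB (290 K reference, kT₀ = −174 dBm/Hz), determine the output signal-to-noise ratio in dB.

33.6 dB

Noise floor: N = −174 + 10 log₁₀(B) + NF
10 log₁₀(3.02×10⁷) = 74.8 dB
N = −174 + 74.8 + 6.22 = −92.98 dBm
SNR = P_sig − N = −59.4 − (−92.98) = 33.58 dB → 33.6 dB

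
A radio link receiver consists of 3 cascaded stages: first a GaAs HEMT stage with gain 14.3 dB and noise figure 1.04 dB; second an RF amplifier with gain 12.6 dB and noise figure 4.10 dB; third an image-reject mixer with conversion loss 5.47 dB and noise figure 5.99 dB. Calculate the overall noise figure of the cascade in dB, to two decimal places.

Convert to linear (a loss of L dB is a gain of −L dB): F_i = 10^(NF_i/10), G_i = 10^(G_i,dB/10)
  Stage 1: F_1 = 10^(1.04/10) = 1.271, G_1 = 10^(14.3/10) = 26.92
  Stage 2: F_2 = 10^(4.10/10) = 2.570, G_2 = 10^(12.6/10) = 18.20
  Stage 3: F_3 = 10^(5.99/10) = 3.972, G_3 = 10^(−5.47/10) = 0.2838
Friis cascade:
  F = 1.271 + (2.570 − 1)/26.92 + (3.972 − 1)/489.8 = 1.335
NF = 10 log₁₀(1.335) = 1.25 dB

1.25 dB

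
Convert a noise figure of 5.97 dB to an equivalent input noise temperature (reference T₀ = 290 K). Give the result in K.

857 K

F = 10^(5.97/10) = 3.95367
T_e = (F − 1)·T₀ = (3.95367 − 1) × 290 = 857 K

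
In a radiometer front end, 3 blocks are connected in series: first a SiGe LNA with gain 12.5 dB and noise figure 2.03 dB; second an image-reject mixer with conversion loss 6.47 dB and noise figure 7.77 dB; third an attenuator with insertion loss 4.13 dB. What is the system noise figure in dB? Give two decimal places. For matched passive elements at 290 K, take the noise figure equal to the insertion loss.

3.56 dB

Convert to linear (a loss of L dB is a gain of −L dB): F_i = 10^(NF_i/10), G_i = 10^(G_i,dB/10)
  Stage 1: F_1 = 10^(2.03/10) = 1.596, G_1 = 10^(12.5/10) = 17.78
  Stage 2: F_2 = 10^(7.77/10) = 5.984, G_2 = 10^(−6.47/10) = 0.2254
  Stage 3: F_3 = 10^(4.13/10) = 2.588, G_3 = 10^(−4.13/10) = 0.3864
Friis cascade:
  F = 1.596 + (5.984 − 1)/17.78 + (2.588 − 1)/4.009 = 2.272
NF = 10 log₁₀(2.272) = 3.56 dB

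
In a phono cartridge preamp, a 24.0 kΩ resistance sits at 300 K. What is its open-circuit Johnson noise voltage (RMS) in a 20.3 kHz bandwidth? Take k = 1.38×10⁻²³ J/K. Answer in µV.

V_n = √(4kTRB)
4kTRB = 4 × 1.38×10⁻²³ × 300 × 2.40×10⁴ × 2.03×10⁴ = 8.07×10⁻¹² V²
V_n = √(8.07×10⁻¹²) = 2.84×10⁻⁶ V = 2.84 µV

2.84 µV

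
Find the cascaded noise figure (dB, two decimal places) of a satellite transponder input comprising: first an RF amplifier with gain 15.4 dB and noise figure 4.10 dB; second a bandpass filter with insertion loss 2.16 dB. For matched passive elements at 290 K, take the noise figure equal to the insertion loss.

Convert to linear (a loss of L dB is a gain of −L dB): F_i = 10^(NF_i/10), G_i = 10^(G_i,dB/10)
  Stage 1: F_1 = 10^(4.10/10) = 2.570, G_1 = 10^(15.4/10) = 34.67
  Stage 2: F_2 = 10^(2.16/10) = 1.644, G_2 = 10^(−2.16/10) = 0.6081
Friis cascade:
  F = 2.570 + (1.644 − 1)/34.67 = 2.589
NF = 10 log₁₀(2.589) = 4.13 dB

4.13 dB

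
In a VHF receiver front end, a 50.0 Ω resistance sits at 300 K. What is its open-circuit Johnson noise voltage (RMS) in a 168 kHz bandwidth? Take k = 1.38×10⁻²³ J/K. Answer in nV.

373 nV

V_n = √(4kTRB)
4kTRB = 4 × 1.38×10⁻²³ × 300 × 5.00×10¹ × 1.68×10⁵ = 1.39×10⁻¹³ V²
V_n = √(1.39×10⁻¹³) = 3.73×10⁻⁷ V = 373 nV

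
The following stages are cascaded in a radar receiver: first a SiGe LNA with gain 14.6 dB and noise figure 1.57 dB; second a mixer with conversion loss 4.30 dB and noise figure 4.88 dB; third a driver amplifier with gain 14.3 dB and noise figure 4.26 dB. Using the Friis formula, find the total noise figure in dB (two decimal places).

Convert to linear (a loss of L dB is a gain of −L dB): F_i = 10^(NF_i/10), G_i = 10^(G_i,dB/10)
  Stage 1: F_1 = 10^(1.57/10) = 1.435, G_1 = 10^(14.6/10) = 28.84
  Stage 2: F_2 = 10^(4.88/10) = 3.076, G_2 = 10^(−4.30/10) = 0.3715
  Stage 3: F_3 = 10^(4.26/10) = 2.667, G_3 = 10^(14.3/10) = 26.92
Friis cascade:
  F = 1.435 + (3.076 − 1)/28.84 + (2.667 − 1)/10.72 = 1.663
NF = 10 log₁₀(1.663) = 2.21 dB

2.21 dB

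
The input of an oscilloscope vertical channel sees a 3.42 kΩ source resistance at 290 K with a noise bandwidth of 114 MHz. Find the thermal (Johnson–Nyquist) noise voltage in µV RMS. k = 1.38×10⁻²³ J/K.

79.0 µV

V_n = √(4kTRB)
4kTRB = 4 × 1.38×10⁻²³ × 290 × 3.42×10³ × 1.14×10⁸ = 6.24×10⁻⁹ V²
V_n = √(6.24×10⁻⁹) = 7.90×10⁻⁵ V = 79.0 µV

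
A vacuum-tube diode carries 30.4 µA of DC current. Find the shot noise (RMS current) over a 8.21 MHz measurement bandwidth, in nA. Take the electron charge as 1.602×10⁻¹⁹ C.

I_n = √(2qI·B)
2qI·B = 2 × 1.602×10⁻¹⁹ × 3.04×10⁻⁵ × 8.21×10⁶ = 8.00×10⁻¹⁷ A²
I_n = √(8.00×10⁻¹⁷) = 8.94×10⁻⁹ A = 8.94 nA

8.94 nA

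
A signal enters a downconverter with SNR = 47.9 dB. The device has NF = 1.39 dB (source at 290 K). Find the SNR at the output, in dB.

By definition F = SNR_in/SNR_out, so in dB: SNR_out = SNR_in − NF
SNR_out = 47.9 − 1.39 = 46.51 dB

46.51 dB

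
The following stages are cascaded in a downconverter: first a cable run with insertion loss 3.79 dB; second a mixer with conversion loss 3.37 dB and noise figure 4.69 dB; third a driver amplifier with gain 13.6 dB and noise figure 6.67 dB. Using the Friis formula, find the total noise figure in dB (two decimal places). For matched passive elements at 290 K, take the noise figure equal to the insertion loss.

Convert to linear (a loss of L dB is a gain of −L dB): F_i = 10^(NF_i/10), G_i = 10^(G_i,dB/10)
  Stage 1: F_1 = 10^(3.79/10) = 2.393, G_1 = 10^(−3.79/10) = 0.4178
  Stage 2: F_2 = 10^(4.69/10) = 2.944, G_2 = 10^(−3.37/10) = 0.4603
  Stage 3: F_3 = 10^(6.67/10) = 4.645, G_3 = 10^(13.6/10) = 22.91
Friis cascade:
  F = 2.393 + (2.944 − 1)/0.4178 + (4.645 − 1)/0.1923 = 26.00
NF = 10 log₁₀(26.00) = 14.15 dB

14.15 dB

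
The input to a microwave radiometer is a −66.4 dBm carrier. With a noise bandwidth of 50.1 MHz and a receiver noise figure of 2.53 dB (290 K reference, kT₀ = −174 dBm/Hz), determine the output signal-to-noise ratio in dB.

Noise floor: N = −174 + 10 log₁₀(B) + NF
10 log₁₀(5.01×10⁷) = 77 dB
N = −174 + 77 + 2.53 = −94.47 dBm
SNR = P_sig − N = −66.4 − (−94.47) = 28.07 dB → 28.1 dB

28.1 dB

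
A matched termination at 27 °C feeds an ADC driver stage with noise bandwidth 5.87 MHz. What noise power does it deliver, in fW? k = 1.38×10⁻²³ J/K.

T = 27 °C + 273.15 = 300.15 K
P_n = kTB = 1.38×10⁻²³ × 300.15 × 5.87×10⁶ = 2.43×10⁻¹⁴ W = 24.3 fW

24.3 fW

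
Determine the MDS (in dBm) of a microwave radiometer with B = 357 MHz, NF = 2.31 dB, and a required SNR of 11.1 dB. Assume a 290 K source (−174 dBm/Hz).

−75.1 dBm

Sensitivity = −174 + 10 log₁₀(B) + NF + SNR_min
= −174 + 85.53 + 2.31 + 11.1
= −75.06 dBm → −75.1 dBm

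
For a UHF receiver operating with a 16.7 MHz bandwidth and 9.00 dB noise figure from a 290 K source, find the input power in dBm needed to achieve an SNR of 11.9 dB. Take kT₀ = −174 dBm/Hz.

Sensitivity = −174 + 10 log₁₀(B) + NF + SNR_min
= −174 + 72.23 + 9.00 + 11.9
= −80.87 dBm → −80.9 dBm

−80.9 dBm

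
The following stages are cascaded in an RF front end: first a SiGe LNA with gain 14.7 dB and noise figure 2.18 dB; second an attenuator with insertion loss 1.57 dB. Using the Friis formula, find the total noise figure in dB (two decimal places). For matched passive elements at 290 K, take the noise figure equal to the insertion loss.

2.22 dB

Convert to linear (a loss of L dB is a gain of −L dB): F_i = 10^(NF_i/10), G_i = 10^(G_i,dB/10)
  Stage 1: F_1 = 10^(2.18/10) = 1.652, G_1 = 10^(14.7/10) = 29.51
  Stage 2: F_2 = 10^(1.57/10) = 1.435, G_2 = 10^(−1.57/10) = 0.6966
Friis cascade:
  F = 1.652 + (1.435 − 1)/29.51 = 1.667
NF = 10 log₁₀(1.667) = 2.22 dB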